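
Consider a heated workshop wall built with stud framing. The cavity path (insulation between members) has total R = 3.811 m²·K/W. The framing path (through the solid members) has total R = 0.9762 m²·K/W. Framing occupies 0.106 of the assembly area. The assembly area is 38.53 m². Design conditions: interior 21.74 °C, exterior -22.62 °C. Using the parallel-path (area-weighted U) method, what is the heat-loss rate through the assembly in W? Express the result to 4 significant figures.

586.5 W

U_eff = 0.894/3.811 + 0.106/0.9762 = 0.23458 + 0.10858 = 0.34317
R_eff = 1/U_eff = 2.914 m²·K/W
Q = 38.53 × (21.74 − (-22.62)) / 2.914 = 586.54 W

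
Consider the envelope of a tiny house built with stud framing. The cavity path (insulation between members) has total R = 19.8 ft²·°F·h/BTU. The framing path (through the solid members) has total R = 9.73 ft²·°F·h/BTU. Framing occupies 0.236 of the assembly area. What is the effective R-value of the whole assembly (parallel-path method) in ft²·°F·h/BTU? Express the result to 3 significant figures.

15.9 ft²·°F·h/BTU

U_eff = 0.764/19.8 + 0.236/9.73 = 0.03859 + 0.02425 = 0.06284
R_eff = 1/U_eff = 15.91 ft²·°F·h/BTU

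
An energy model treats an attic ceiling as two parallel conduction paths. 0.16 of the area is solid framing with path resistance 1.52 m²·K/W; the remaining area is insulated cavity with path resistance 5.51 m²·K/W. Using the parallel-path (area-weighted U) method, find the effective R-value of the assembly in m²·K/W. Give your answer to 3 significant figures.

U_eff = 0.84/5.51 + 0.16/1.52 = 0.1525 + 0.1053 = 0.2577
R_eff = 1/U_eff = 3.88 m²·K/W

3.88 m²·K/W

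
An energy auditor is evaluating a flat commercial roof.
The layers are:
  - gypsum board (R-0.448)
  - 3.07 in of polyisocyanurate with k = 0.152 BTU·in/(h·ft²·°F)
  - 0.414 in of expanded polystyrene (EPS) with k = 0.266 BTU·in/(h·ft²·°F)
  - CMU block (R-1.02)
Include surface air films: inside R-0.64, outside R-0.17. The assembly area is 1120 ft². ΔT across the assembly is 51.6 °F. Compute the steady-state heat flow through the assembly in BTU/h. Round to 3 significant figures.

3.07/0.152 = 20.2
0.414/0.266 = 1.556
R_total = 0.64 + 0.448 + 20.2 + 1.556 + 1.02 + 0.17 = 24.03 ft²·°F·h/BTU
Q = A·ΔT/R = 1120 × 51.6 / 24.03 = 2405 BTU/h

2400 BTU/h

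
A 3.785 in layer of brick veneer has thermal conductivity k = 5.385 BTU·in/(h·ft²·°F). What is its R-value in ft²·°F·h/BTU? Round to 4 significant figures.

0.7029 ft²·°F·h/BTU

R = L/k = 3.785/5.385 = 0.70288 ft²·°F·h/BTU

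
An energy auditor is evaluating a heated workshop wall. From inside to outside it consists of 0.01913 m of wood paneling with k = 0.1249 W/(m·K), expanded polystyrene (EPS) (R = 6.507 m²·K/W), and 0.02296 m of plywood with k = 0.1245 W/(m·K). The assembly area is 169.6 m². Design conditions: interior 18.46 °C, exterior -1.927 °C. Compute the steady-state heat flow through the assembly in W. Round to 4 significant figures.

505.2 W

0.01913/0.1249 = 0.15316
0.02296/0.1245 = 0.18442
R_total = 0.15316 + 6.507 + 0.18442 = 6.8446 m²·K/W
Q = A·ΔT/R = 169.6 × (18.46 − (-1.927)) / 6.8446 = 505.16 W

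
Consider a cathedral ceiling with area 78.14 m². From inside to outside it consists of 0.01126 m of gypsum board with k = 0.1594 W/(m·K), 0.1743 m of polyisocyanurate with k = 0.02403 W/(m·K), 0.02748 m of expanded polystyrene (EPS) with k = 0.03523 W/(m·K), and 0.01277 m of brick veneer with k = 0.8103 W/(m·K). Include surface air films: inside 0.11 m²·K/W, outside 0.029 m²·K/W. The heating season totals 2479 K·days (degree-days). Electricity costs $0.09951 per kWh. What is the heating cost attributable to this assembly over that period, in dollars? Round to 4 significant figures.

56.02 dollars

0.01126/0.1594 = 0.07064
0.1743/0.02403 = 7.2534
0.02748/0.03523 = 0.78002
0.01277/0.8103 = 0.01576
R_total = 0.11 + 0.07064 + 7.2534 + 0.78002 + 0.01576 + 0.029 = 8.2588 m²·K/W
E = A × HDD × 24 / R / 1000 = 78.14 × 2479 × 24 / 8.2588 / 1000 = 562.91 kWh
Cost = 562.91 × 0.09951 = $56.016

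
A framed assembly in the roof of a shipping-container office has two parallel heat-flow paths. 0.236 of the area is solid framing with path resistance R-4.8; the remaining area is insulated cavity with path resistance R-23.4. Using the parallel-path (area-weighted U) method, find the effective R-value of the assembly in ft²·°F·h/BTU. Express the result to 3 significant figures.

12.2 ft²·°F·h/BTU

U_eff = 0.764/23.4 + 0.236/4.8 = 0.03265 + 0.04917 = 0.08182
R_eff = 1/U_eff = 12.22 ft²·°F·h/BTU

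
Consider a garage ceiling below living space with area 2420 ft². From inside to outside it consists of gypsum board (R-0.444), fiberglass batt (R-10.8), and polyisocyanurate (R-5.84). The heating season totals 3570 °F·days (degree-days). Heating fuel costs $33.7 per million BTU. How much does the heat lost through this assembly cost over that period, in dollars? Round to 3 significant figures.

R_total = 0.444 + 10.8 + 5.84 = 17.08 ft²·°F·h/BTU
E = A × HDD × 24 / R = 2420 × 3570 × 24 / 17.08 = 12140000 BTU
Cost = 12140000/10⁶ × 33.7 = $409

409 dollars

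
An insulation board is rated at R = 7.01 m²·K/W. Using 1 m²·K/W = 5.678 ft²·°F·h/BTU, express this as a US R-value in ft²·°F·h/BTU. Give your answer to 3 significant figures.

R_US = 7.01 × 5.678 = 39.8

39.8 ft²·°F·h/BTU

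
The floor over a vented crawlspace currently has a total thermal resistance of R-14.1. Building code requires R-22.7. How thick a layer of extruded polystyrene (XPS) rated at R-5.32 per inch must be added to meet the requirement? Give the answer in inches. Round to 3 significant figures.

1.62 in

ΔR = 22.7 − 14.1 = 8.6 ft²·°F·h/BTU
L = ΔR / (R/in) = 8.6/5.32 = 1.617 in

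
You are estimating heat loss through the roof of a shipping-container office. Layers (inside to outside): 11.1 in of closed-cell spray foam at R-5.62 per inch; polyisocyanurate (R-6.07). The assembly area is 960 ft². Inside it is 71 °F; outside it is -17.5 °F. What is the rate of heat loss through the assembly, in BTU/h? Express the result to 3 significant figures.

11.1 × 5.62 = 62.38
R_total = 62.38 + 6.07 = 68.45 ft²·°F·h/BTU
Q = A·ΔT/R = 960 × (71 − (-17.5)) / 68.45 = 1241 BTU/h

1240 BTU/h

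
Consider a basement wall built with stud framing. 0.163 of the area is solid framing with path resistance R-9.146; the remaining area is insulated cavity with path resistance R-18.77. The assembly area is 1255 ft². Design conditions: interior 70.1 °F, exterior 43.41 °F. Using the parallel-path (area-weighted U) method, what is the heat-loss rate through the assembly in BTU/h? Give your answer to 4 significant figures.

U_eff = 0.837/18.77 + 0.163/9.146 = 0.044592 + 0.017822 = 0.062414
R_eff = 1/U_eff = 16.022 ft²·°F·h/BTU
Q = 1255 × (70.1 − 43.41) / 16.022 = 2090.6 BTU/h

2091 BTU/h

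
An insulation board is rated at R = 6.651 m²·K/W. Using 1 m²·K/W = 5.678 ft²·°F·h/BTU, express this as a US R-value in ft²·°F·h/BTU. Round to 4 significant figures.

37.76 ft²·°F·h/BTU

R_US = 6.651 × 5.678 = 37.764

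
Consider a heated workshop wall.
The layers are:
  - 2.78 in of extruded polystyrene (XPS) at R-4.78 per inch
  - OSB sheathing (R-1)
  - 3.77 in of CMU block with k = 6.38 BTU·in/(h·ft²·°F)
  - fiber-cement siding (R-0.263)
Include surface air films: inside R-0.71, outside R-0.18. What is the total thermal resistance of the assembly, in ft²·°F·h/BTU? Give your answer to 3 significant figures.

16.0 ft²·°F·h/BTU

2.78 × 4.78 = 13.29
3.77/6.38 = 0.5909
R_total = 0.71 + 13.29 + 1 + 0.5909 + 0.263 + 0.18 = 16.03 ft²·°F·h/BTU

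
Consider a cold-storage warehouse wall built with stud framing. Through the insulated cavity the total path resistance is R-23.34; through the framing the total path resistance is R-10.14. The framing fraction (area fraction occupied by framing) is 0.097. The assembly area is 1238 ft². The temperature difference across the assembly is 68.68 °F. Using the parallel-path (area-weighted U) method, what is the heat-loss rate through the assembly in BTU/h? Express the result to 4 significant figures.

4103 BTU/h

U_eff = 0.903/23.34 + 0.097/10.14 = 0.038689 + 0.0095661 = 0.048255
R_eff = 1/U_eff = 20.723 ft²·°F·h/BTU
Q = 1238 × 68.68 / 20.723 = 4102.9 BTU/h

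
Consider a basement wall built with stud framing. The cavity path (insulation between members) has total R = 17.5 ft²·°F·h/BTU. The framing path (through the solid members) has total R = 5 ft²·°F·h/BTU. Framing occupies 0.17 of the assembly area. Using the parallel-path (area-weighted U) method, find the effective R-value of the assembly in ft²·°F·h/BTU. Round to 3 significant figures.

12.3 ft²·°F·h/BTU

U_eff = 0.83/17.5 + 0.17/5 = 0.04743 + 0.034 = 0.08143
R_eff = 1/U_eff = 12.28 ft²·°F·h/BTU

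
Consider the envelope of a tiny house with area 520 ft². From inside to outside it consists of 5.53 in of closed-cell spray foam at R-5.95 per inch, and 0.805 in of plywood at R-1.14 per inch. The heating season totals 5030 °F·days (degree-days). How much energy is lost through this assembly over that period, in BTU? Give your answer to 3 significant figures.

5.53 × 5.95 = 32.9
0.805 × 1.14 = 0.9177
R_total = 32.9 + 0.9177 = 33.82 ft²·°F·h/BTU
E = A × HDD × 24 / R = 520 × 5030 × 24 / 33.82 = 1856000 BTU

1860000 BTU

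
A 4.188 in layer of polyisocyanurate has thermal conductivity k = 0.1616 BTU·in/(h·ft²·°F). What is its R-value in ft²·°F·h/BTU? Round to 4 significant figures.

R = L/k = 4.188/0.1616 = 25.916 ft²·°F·h/BTU

25.92 ft²·°F·h/BTU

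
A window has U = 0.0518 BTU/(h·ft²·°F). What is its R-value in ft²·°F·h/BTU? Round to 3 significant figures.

19.3 ft²·°F·h/BTU

R = 1/U = 1/0.0518 = 19.31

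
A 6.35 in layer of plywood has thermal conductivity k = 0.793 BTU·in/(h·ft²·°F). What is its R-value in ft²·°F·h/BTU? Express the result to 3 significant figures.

8.01 ft²·°F·h/BTU

R = L/k = 6.35/0.793 = 8.008 ft²·°F·h/BTU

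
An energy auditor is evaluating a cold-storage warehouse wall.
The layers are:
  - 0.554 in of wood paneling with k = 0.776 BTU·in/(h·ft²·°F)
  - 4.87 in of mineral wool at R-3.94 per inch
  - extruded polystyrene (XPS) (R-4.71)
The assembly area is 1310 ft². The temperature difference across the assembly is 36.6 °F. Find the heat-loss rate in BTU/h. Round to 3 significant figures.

1950 BTU/h

0.554/0.776 = 0.7139
4.87 × 3.94 = 19.19
R_total = 0.7139 + 19.19 + 4.71 = 24.61 ft²·°F·h/BTU
Q = A·ΔT/R = 1310 × 36.6 / 24.61 = 1948 BTU/h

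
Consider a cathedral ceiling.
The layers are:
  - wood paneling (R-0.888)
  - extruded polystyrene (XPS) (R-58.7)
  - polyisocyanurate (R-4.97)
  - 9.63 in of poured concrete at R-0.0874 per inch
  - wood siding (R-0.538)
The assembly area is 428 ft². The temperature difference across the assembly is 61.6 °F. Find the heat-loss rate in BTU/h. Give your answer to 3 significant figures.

9.63 × 0.0874 = 0.8417
R_total = 0.888 + 58.7 + 4.97 + 0.8417 + 0.538 = 65.94 ft²·°F·h/BTU
Q = A·ΔT/R = 428 × 61.6 / 65.94 = 399.8 BTU/h

400 BTU/h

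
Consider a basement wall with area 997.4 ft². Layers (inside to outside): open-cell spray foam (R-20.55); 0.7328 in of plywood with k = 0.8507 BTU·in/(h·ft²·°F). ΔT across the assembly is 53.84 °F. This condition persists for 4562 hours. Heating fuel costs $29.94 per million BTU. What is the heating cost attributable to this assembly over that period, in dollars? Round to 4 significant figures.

0.7328/0.8507 = 0.86141
R_total = 20.55 + 0.86141 = 21.411 ft²·°F·h/BTU
Q = 997.4 × 53.84 / 21.411 = 2508 BTU/h
E = 2508 × 4562 = 11442000 BTU
Cost = 11442000/10⁶ × 29.94 = $342.56

342.6 dollars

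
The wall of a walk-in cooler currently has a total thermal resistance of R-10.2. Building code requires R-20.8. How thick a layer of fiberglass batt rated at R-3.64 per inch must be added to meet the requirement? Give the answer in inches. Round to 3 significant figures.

ΔR = 20.8 − 10.2 = 10.6 ft²·°F·h/BTU
L = ΔR / (R/in) = 10.6/3.64 = 2.912 in

2.91 in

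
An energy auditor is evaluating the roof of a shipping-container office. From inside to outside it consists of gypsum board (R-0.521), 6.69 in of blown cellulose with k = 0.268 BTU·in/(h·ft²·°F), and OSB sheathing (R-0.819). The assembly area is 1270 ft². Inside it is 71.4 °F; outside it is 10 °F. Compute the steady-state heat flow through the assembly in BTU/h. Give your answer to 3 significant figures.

2960 BTU/h

6.69/0.268 = 24.96
R_total = 0.521 + 24.96 + 0.819 = 26.3 ft²·°F·h/BTU
Q = A·ΔT/R = 1270 × (71.4 − 10) / 26.3 = 2965 BTU/h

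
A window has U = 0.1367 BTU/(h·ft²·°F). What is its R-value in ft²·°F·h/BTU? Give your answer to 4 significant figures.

7.315 ft²·°F·h/BTU

R = 1/U = 1/0.1367 = 7.3153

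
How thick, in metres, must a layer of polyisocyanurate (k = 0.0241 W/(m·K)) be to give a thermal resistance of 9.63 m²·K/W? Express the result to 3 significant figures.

L = R·k = 9.63 × 0.0241 = 0.2321 m

0.232 m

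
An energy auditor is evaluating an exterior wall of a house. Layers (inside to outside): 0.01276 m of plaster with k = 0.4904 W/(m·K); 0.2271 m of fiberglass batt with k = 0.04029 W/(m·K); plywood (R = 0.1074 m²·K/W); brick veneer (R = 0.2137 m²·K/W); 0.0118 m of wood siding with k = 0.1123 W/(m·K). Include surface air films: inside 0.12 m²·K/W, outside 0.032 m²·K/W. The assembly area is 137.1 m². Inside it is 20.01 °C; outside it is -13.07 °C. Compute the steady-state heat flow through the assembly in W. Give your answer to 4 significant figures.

0.01276/0.4904 = 0.02602
0.2271/0.04029 = 5.6366
0.0118/0.1123 = 0.10508
R_total = 0.12 + 0.02602 + 5.6366 + 0.1074 + 0.2137 + 0.10508 + 0.032 = 6.2408 m²·K/W
Q = A·ΔT/R = 137.1 × (20.01 − (-13.07)) / 6.2408 = 726.71 W

726.7 W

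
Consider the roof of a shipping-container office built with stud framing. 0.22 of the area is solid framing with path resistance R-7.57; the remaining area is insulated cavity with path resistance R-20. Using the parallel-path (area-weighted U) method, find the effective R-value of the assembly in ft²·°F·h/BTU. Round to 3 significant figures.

14.7 ft²·°F·h/BTU

U_eff = 0.78/20 + 0.22/7.57 = 0.039 + 0.02906 = 0.06806
R_eff = 1/U_eff = 14.69 ft²·°F·h/BTU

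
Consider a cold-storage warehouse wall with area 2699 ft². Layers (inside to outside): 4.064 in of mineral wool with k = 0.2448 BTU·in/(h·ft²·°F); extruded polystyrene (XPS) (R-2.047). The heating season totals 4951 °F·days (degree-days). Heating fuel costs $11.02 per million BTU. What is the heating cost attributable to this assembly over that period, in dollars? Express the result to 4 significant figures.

189.5 dollars

4.064/0.2448 = 16.601
R_total = 16.601 + 2.047 = 18.648 ft²·°F·h/BTU
E = A × HDD × 24 / R = 2699 × 4951 × 24 / 18.648 = 17198000 BTU
Cost = 17198000/10⁶ × 11.02 = $189.52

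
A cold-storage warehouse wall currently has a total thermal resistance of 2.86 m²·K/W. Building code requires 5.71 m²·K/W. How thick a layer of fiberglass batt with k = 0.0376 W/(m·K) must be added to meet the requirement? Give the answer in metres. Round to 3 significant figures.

ΔR = 5.71 − 2.86 = 2.85 m²·K/W
L = ΔR × k = 2.85 × 0.0376 = 0.1072 m

0.107 m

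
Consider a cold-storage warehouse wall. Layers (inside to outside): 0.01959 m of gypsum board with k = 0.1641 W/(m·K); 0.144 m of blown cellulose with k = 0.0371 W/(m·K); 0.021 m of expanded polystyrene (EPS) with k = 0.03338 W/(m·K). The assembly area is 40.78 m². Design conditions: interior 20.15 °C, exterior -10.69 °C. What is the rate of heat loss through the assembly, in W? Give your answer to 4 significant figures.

0.01959/0.1641 = 0.11938
0.144/0.0371 = 3.8814
0.021/0.03338 = 0.62912
R_total = 0.11938 + 3.8814 + 0.62912 = 4.6299 m²·K/W
Q = A·ΔT/R = 40.78 × (20.15 − (-10.69)) / 4.6299 = 271.64 W

271.6 W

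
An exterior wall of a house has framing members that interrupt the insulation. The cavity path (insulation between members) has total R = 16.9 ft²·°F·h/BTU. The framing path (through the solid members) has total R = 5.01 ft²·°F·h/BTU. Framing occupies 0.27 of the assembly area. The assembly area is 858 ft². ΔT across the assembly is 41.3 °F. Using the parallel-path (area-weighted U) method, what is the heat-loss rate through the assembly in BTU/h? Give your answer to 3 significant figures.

3440 BTU/h

U_eff = 0.73/16.9 + 0.27/5.01 = 0.0432 + 0.05389 = 0.09709
R_eff = 1/U_eff = 10.3 ft²·°F·h/BTU
Q = 858 × 41.3 / 10.3 = 3440 BTU/h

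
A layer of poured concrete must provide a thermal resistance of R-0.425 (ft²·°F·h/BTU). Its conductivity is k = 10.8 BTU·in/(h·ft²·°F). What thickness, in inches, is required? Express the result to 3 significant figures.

L = R × k = 0.425 × 10.8 = 4.59 in

4.59 in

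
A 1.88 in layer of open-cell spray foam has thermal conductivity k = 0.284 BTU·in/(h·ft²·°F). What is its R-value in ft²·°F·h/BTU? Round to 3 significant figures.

R = L/k = 1.88/0.284 = 6.62 ft²·°F·h/BTU

6.62 ft²·°F·h/BTU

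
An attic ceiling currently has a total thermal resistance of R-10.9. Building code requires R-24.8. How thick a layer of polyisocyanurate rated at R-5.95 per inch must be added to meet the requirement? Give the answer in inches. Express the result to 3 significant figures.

ΔR = 24.8 − 10.9 = 13.9 ft²·°F·h/BTU
L = ΔR / (R/in) = 13.9/5.95 = 2.336 in

2.34 in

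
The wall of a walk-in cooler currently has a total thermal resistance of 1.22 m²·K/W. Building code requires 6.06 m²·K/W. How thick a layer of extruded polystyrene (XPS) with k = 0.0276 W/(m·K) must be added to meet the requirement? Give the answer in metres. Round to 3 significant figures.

0.134 m

ΔR = 6.06 − 1.22 = 4.84 m²·K/W
L = ΔR × k = 4.84 × 0.0276 = 0.1336 m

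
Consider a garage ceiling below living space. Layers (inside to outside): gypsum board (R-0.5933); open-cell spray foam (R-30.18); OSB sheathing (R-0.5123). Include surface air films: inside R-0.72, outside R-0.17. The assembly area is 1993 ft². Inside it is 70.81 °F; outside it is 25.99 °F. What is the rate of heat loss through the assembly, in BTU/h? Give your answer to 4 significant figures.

2776 BTU/h

R_total = 0.72 + 0.5933 + 30.18 + 0.5123 + 0.17 = 32.176 ft²·°F·h/BTU
Q = A·ΔT/R = 1993 × (70.81 − 25.99) / 32.176 = 2776.2 BTU/h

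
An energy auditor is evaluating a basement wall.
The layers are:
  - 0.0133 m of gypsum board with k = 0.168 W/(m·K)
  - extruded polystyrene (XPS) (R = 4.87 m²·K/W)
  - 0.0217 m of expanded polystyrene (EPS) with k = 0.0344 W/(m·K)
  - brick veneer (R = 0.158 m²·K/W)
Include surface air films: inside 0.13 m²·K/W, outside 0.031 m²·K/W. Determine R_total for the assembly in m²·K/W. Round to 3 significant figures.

0.0133/0.168 = 0.07917
0.0217/0.0344 = 0.6308
R_total = 0.13 + 0.07917 + 4.87 + 0.6308 + 0.158 + 0.031 = 5.899 m²·K/W

5.90 m²·K/W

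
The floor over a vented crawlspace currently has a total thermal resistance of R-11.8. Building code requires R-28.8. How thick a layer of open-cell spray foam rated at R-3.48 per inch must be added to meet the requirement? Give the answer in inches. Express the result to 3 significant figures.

ΔR = 28.8 − 11.8 = 17 ft²·°F·h/BTU
L = ΔR / (R/in) = 17/3.48 = 4.885 in

4.89 in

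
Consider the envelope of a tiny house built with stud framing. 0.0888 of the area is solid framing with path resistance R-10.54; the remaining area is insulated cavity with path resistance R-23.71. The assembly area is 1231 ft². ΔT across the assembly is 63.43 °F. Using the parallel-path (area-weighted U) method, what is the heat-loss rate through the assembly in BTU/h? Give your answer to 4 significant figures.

3659 BTU/h

U_eff = 0.9112/23.71 + 0.0888/10.54 = 0.038431 + 0.008425 = 0.046856
R_eff = 1/U_eff = 21.342 ft²·°F·h/BTU
Q = 1231 × 63.43 / 21.342 = 3658.6 BTU/h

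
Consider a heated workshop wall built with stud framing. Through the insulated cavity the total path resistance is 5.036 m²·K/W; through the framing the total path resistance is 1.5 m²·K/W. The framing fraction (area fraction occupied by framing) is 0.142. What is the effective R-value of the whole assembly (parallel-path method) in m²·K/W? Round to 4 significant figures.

U_eff = 0.858/5.036 + 0.142/1.5 = 0.17037 + 0.094667 = 0.26504
R_eff = 1/U_eff = 3.773 m²·K/W

3.773 m²·K/W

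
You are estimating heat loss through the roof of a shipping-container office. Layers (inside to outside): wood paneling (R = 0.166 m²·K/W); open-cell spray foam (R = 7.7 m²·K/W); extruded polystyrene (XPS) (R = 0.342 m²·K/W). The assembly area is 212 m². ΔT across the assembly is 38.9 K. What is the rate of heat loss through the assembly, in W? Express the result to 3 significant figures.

1000 W

R_total = 0.166 + 7.7 + 0.342 = 8.208 m²·K/W
Q = A·ΔT/R = 212 × 38.9 / 8.208 = 1005 W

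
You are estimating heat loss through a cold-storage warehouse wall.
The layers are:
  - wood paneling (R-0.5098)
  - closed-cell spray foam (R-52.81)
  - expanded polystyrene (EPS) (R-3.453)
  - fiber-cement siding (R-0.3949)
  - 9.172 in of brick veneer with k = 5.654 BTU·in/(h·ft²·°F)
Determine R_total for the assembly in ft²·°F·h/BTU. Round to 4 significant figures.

9.172/5.654 = 1.6222
R_total = 0.5098 + 52.81 + 3.453 + 0.3949 + 1.6222 = 58.79 ft²·°F·h/BTU

58.79 ft²·°F·h/BTU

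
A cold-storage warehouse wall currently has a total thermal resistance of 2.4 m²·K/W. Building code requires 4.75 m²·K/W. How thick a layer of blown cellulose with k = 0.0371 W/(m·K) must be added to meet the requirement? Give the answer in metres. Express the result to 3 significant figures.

ΔR = 4.75 − 2.4 = 2.35 m²·K/W
L = ΔR × k = 2.35 × 0.0371 = 0.08719 m

0.0872 m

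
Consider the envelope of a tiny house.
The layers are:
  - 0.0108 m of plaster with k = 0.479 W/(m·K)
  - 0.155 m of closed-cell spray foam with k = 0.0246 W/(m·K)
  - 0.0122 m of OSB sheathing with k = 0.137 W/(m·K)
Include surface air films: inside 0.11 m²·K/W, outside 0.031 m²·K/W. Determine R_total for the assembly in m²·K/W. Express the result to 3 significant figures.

6.55 m²·K/W

0.0108/0.479 = 0.02255
0.155/0.0246 = 6.301
0.0122/0.137 = 0.08905
R_total = 0.11 + 0.02255 + 6.301 + 0.08905 + 0.031 = 6.553 m²·K/W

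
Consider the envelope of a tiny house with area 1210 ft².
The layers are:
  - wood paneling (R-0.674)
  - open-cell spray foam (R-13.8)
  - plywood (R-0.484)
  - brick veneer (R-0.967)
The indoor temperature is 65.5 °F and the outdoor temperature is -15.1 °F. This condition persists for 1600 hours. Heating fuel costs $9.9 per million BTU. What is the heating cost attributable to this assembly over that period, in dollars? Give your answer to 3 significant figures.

R_total = 0.674 + 13.8 + 0.484 + 0.967 = 15.93 ft²·°F·h/BTU
Q = 1210 × (65.5 − (-15.1)) / 15.93 = 6124 BTU/h
E = 6124 × 1600 = 9799000 BTU
Cost = 9799000/10⁶ × 9.9 = $97.01

97.0 dollars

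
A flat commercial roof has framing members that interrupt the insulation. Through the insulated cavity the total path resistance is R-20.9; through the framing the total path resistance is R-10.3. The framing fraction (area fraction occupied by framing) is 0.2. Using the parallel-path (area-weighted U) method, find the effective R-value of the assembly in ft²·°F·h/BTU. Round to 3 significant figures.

17.3 ft²·°F·h/BTU

U_eff = 0.8/20.9 + 0.2/10.3 = 0.03828 + 0.01942 = 0.05769
R_eff = 1/U_eff = 17.33 ft²·°F·h/BTU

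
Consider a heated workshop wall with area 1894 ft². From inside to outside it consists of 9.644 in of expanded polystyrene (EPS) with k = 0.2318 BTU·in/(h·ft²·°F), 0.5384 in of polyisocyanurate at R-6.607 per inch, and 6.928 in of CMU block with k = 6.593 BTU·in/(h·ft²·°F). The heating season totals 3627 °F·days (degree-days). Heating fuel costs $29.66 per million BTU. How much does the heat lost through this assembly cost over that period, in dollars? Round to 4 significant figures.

9.644/0.2318 = 41.605
0.5384 × 6.607 = 3.5572
6.928/6.593 = 1.0508
R_total = 41.605 + 3.5572 + 1.0508 = 46.213 ft²·°F·h/BTU
E = A × HDD × 24 / R = 1894 × 3627 × 24 / 46.213 = 3567600 BTU
Cost = 3567600/10⁶ × 29.66 = $105.81

105.8 dollars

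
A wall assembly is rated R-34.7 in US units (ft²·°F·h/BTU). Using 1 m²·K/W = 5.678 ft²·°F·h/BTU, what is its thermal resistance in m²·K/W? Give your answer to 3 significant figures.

R_SI = 34.7/5.678 = 6.111

6.11 m²·K/W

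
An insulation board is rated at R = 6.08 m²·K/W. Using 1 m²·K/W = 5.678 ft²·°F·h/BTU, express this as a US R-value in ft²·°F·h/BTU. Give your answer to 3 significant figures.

R_US = 6.08 × 5.678 = 34.52

34.5 ft²·°F·h/BTU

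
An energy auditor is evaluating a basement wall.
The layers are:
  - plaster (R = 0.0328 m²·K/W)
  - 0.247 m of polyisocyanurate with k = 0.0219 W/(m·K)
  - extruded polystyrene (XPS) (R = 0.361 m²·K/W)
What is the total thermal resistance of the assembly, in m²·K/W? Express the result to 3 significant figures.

11.7 m²·K/W

0.247/0.0219 = 11.28
R_total = 0.0328 + 11.28 + 0.361 = 11.67 m²·K/W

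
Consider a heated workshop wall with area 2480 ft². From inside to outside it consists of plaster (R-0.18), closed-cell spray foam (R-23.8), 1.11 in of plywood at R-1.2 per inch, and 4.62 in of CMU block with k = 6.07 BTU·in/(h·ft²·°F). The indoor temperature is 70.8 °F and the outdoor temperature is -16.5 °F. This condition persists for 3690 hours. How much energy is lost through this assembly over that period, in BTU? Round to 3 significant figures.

30600000 BTU

1.11 × 1.2 = 1.332
4.62/6.07 = 0.7611
R_total = 0.18 + 23.8 + 1.332 + 0.7611 = 26.07 ft²·°F·h/BTU
Q = 2480 × (70.8 − (-16.5)) / 26.07 = 8304 BTU/h
E = 8304 × 3690 = 30640000 BTU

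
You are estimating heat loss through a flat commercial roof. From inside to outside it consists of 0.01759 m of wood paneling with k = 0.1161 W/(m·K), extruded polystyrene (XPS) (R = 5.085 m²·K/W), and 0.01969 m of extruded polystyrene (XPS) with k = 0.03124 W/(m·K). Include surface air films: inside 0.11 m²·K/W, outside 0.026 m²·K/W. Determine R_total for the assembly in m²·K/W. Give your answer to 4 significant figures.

6.003 m²·K/W

0.01759/0.1161 = 0.15151
0.01969/0.03124 = 0.63028
R_total = 0.11 + 0.15151 + 5.085 + 0.63028 + 0.026 = 6.0028 m²·K/W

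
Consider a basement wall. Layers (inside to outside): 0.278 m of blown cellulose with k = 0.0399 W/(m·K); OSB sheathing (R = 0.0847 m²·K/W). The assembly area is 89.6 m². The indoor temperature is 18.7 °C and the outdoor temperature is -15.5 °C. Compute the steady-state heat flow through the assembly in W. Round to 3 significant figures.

435 W

0.278/0.0399 = 6.967
R_total = 6.967 + 0.0847 = 7.052 m²·K/W
Q = A·ΔT/R = 89.6 × (18.7 − (-15.5)) / 7.052 = 434.5 W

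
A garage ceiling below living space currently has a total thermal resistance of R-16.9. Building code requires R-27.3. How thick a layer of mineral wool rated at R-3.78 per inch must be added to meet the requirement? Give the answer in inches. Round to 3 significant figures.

2.75 in

ΔR = 27.3 − 16.9 = 10.4 ft²·°F·h/BTU
L = ΔR / (R/in) = 10.4/3.78 = 2.751 in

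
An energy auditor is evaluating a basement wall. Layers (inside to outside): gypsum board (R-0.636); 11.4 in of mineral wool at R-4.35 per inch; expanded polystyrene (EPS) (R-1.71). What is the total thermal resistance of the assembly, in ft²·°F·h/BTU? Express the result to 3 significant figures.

11.4 × 4.35 = 49.59
R_total = 0.636 + 49.59 + 1.71 = 51.94 ft²·°F·h/BTU

51.9 ft²·°F·h/BTU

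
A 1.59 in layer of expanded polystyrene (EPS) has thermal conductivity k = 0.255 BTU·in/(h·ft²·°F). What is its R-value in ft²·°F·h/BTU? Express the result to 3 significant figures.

R = L/k = 1.59/0.255 = 6.235 ft²·°F·h/BTU

6.24 ft²·°F·h/BTU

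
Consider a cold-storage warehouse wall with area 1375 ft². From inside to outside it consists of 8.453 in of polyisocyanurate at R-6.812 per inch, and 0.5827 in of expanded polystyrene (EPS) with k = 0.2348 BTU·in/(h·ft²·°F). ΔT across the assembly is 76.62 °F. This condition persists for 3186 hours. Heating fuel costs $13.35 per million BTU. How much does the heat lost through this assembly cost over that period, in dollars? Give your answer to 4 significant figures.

8.453 × 6.812 = 57.582
0.5827/0.2348 = 2.4817
R_total = 57.582 + 2.4817 = 60.064 ft²·°F·h/BTU
Q = 1375 × 76.62 / 60.064 = 1754 BTU/h
E = 1754 × 3186 = 5588300 BTU
Cost = 5588300/10⁶ × 13.35 = $74.604

74.60 dollars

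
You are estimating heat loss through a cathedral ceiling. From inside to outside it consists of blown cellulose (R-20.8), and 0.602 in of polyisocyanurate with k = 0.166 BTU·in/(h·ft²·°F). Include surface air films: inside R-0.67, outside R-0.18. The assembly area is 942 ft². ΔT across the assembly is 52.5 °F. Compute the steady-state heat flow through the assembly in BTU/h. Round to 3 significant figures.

1960 BTU/h

0.602/0.166 = 3.627
R_total = 0.67 + 20.8 + 3.627 + 0.18 = 25.28 ft²·°F·h/BTU
Q = A·ΔT/R = 942 × 52.5 / 25.28 = 1957 BTU/h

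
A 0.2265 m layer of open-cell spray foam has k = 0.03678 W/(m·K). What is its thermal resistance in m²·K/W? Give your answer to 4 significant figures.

R = L/k = 0.2265/0.03678 = 6.1582 m²·K/W

6.158 m²·K/W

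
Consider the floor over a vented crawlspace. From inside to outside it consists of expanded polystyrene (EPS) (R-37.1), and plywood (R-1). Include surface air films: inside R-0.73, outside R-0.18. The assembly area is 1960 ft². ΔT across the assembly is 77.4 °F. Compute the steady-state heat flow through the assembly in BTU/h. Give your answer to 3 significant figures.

3890 BTU/h

R_total = 0.73 + 37.1 + 1 + 0.18 = 39.01 ft²·°F·h/BTU
Q = A·ΔT/R = 1960 × 77.4 / 39.01 = 3889 BTU/h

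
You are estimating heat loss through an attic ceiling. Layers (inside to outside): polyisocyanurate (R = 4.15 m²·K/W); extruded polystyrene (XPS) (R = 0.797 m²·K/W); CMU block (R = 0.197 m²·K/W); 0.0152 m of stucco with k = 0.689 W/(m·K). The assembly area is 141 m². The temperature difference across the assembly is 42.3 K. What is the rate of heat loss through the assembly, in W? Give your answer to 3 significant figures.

1150 W

0.0152/0.689 = 0.02206
R_total = 4.15 + 0.797 + 0.197 + 0.02206 = 5.166 m²·K/W
Q = A·ΔT/R = 141 × 42.3 / 5.166 = 1155 W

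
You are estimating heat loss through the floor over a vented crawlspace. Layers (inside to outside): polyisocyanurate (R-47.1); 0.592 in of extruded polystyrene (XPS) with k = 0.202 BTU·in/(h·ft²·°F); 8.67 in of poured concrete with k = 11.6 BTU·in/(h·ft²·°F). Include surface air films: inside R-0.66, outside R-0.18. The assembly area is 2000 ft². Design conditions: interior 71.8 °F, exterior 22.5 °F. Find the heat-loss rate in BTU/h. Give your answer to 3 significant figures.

0.592/0.202 = 2.931
8.67/11.6 = 0.7474
R_total = 0.66 + 47.1 + 2.931 + 0.7474 + 0.18 = 51.62 ft²·°F·h/BTU
Q = A·ΔT/R = 2000 × (71.8 − 22.5) / 51.62 = 1910 BTU/h

1910 BTU/h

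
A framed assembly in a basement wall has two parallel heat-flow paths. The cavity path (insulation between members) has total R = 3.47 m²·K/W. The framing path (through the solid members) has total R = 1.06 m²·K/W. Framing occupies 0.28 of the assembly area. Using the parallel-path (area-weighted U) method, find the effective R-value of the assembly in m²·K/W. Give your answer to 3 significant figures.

2.12 m²·K/W

U_eff = 0.72/3.47 + 0.28/1.06 = 0.2075 + 0.2642 = 0.4716
R_eff = 1/U_eff = 2.12 m²·K/W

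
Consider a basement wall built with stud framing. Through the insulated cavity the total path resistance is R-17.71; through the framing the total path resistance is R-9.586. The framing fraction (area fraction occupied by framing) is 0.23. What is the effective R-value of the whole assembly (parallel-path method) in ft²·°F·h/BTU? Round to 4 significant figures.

U_eff = 0.77/17.71 + 0.23/9.586 = 0.043478 + 0.023993 = 0.067472
R_eff = 1/U_eff = 14.821 ft²·°F·h/BTU

14.82 ft²·°F·h/BTU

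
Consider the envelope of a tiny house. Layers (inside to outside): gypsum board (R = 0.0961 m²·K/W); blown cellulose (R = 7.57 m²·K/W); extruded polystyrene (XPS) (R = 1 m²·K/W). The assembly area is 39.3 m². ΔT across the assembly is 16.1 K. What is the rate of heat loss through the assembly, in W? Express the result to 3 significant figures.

R_total = 0.0961 + 7.57 + 1 = 8.666 m²·K/W
Q = A·ΔT/R = 39.3 × 16.1 / 8.666 = 73.01 W

73.0 W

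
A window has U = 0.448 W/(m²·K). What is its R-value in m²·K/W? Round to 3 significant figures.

2.23 m²·K/W

R = 1/U = 1/0.448 = 2.232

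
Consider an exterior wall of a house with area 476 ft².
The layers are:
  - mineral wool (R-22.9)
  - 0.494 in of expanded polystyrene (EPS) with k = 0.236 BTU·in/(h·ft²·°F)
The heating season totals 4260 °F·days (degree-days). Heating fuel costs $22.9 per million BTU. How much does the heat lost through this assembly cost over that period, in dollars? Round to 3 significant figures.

0.494/0.236 = 2.093
R_total = 22.9 + 2.093 = 24.99 ft²·°F·h/BTU
E = A × HDD × 24 / R = 476 × 4260 × 24 / 24.99 = 1947000 BTU
Cost = 1947000/10⁶ × 22.9 = $44.59

44.6 dollars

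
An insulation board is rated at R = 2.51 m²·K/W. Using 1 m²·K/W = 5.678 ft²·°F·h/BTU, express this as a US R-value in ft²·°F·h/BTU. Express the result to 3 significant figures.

R_US = 2.51 × 5.678 = 14.25

14.3 ft²·°F·h/BTU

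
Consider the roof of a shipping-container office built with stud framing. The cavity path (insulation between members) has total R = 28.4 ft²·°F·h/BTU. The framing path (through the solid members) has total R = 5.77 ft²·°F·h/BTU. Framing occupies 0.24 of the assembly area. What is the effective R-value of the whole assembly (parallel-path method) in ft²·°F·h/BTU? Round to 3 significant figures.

U_eff = 0.76/28.4 + 0.24/5.77 = 0.02676 + 0.04159 = 0.06836
R_eff = 1/U_eff = 14.63 ft²·°F·h/BTU

14.6 ft²·°F·h/BTU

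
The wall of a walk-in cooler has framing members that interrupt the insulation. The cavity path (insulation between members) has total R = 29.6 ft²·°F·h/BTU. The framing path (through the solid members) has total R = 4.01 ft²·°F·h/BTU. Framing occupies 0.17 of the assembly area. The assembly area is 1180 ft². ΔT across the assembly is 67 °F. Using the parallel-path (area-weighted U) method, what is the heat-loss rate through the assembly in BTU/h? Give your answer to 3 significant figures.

U_eff = 0.83/29.6 + 0.17/4.01 = 0.02804 + 0.04239 = 0.07043
R_eff = 1/U_eff = 14.2 ft²·°F·h/BTU
Q = 1180 × 67 / 14.2 = 5569 BTU/h

5570 BTU/h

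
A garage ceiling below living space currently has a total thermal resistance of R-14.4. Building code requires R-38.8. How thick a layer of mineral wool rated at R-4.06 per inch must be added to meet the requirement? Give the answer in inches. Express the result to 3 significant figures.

6.01 in

ΔR = 38.8 − 14.4 = 24.4 ft²·°F·h/BTU
L = ΔR / (R/in) = 24.4/4.06 = 6.01 in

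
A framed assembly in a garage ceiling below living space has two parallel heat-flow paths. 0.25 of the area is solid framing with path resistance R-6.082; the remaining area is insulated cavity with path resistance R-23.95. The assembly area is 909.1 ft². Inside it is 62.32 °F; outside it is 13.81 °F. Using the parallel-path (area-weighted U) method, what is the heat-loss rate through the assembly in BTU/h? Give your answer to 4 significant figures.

3194 BTU/h

U_eff = 0.75/23.95 + 0.25/6.082 = 0.031315 + 0.041105 = 0.07242
R_eff = 1/U_eff = 13.808 ft²·°F·h/BTU
Q = 909.1 × (62.32 − 13.81) / 13.808 = 3193.8 BTU/h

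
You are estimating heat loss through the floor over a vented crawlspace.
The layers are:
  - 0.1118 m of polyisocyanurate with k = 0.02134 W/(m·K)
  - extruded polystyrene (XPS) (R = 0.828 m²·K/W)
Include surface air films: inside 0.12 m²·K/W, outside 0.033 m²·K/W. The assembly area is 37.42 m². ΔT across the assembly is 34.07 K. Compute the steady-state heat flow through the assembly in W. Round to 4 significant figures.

0.1118/0.02134 = 5.239
R_total = 0.12 + 5.239 + 0.828 + 0.033 = 6.22 m²·K/W
Q = A·ΔT/R = 37.42 × 34.07 / 6.22 = 204.97 W

205.0 W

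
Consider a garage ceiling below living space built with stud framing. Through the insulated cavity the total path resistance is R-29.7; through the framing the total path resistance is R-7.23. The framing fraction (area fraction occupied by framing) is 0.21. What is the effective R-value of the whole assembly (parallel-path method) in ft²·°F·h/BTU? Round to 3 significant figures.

18.0 ft²·°F·h/BTU

U_eff = 0.79/29.7 + 0.21/7.23 = 0.0266 + 0.02905 = 0.05564
R_eff = 1/U_eff = 17.97 ft²·°F·h/BTU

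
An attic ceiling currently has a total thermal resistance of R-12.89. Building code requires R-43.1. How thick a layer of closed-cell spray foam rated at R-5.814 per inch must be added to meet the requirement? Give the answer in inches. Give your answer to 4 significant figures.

ΔR = 43.1 − 12.89 = 30.21 ft²·°F·h/BTU
L = ΔR / (R/in) = 30.21/5.814 = 5.1961 in

5.196 in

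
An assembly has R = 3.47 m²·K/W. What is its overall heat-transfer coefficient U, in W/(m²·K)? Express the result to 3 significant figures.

0.288 W/(m²·K)

U = 1/R = 1/3.47 = 0.2882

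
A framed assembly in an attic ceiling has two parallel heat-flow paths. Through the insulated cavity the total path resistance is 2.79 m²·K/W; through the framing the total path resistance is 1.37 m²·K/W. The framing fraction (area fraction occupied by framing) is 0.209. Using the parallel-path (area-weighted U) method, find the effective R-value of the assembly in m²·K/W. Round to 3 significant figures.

2.29 m²·K/W

U_eff = 0.791/2.79 + 0.209/1.37 = 0.2835 + 0.1526 = 0.4361
R_eff = 1/U_eff = 2.293 m²·K/W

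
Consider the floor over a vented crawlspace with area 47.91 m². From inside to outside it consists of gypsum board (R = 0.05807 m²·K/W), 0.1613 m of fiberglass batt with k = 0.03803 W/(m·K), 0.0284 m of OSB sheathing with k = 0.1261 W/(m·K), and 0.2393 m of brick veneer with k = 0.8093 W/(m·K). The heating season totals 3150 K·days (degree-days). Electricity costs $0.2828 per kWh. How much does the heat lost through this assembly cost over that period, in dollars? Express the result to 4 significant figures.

0.1613/0.03803 = 4.2414
0.0284/0.1261 = 0.22522
0.2393/0.8093 = 0.29569
R_total = 0.05807 + 4.2414 + 0.22522 + 0.29569 = 4.8204 m²·K/W
E = A × HDD × 24 / R / 1000 = 47.91 × 3150 × 24 / 4.8204 / 1000 = 751.39 kWh
Cost = 751.39 × 0.2828 = $212.49

212.5 dollars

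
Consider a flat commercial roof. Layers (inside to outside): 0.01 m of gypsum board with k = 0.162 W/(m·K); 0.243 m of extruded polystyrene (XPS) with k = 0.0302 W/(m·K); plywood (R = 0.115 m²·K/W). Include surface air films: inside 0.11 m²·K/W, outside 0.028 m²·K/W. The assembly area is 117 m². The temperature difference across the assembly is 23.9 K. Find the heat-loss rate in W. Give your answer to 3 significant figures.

0.01/0.162 = 0.06173
0.243/0.0302 = 8.046
R_total = 0.11 + 0.06173 + 8.046 + 0.115 + 0.028 = 8.361 m²·K/W
Q = A·ΔT/R = 117 × 23.9 / 8.361 = 334.4 W

334 W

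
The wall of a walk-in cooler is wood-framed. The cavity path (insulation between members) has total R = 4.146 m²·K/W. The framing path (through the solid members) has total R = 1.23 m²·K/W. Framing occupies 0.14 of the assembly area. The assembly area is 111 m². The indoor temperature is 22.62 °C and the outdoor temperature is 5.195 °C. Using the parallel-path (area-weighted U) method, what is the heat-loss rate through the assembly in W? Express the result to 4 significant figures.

U_eff = 0.86/4.146 + 0.14/1.23 = 0.20743 + 0.11382 = 0.32125
R_eff = 1/U_eff = 3.1128 m²·K/W
Q = 111 × (22.62 − 5.195) / 3.1128 = 621.35 W

621.4 W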